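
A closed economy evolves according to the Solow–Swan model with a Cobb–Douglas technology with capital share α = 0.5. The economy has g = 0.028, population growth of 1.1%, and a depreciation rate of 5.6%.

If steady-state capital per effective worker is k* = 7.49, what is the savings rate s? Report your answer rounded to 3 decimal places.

s ≈ 0.260

In steady state, investment equals break-even investment: s·k^α = (n + g + δ)·k.
So s / (n + g + δ) = (k*)^(1−α) = 7.49^0.5 = 2.7368.
Therefore s = 2.7368 × (n + g + δ) = 2.7368 × 0.095 = 0.2600.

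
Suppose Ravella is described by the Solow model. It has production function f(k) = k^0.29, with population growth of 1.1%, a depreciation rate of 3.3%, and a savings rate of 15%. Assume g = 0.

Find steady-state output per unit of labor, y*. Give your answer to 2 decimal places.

y* = 1.65

At the steady state, Δk = 0, so s·k^α = (n + δ)·k.
Dividing both sides by k: k^(1−α) = s / (n + δ).
k^0.71 = 0.15 / (0.011 + 0.033) = 0.15 / 0.044 = 3.4091
k* = 3.4091^(1/0.71) ≈ 5.6260
y* = (k*)^α = 5.6260^0.29 ≈ 1.6503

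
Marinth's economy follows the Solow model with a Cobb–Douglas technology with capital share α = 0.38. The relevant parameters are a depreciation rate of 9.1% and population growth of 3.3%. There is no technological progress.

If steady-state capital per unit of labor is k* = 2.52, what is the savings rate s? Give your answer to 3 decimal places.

Steady state requires s·f(k) = (n + δ)·k, i.e. s·k^α = (n + δ)·k.
So s / (n + δ) = (k*)^(1−α) = 2.52^0.62 = 1.7737.
Therefore s = 1.7737 × (n + δ) = 1.7737 × 0.124 = 0.2199.

s ≈ 0.220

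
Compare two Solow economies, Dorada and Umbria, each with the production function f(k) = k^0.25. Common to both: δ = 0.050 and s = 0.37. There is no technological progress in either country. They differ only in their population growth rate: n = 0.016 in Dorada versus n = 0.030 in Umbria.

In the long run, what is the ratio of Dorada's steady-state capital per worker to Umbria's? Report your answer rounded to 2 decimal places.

ratio ≈ 1.29

Steady-state k* = [s/(n + δ)]^(1/(1−α)), so the ratio is [ (s_D/(n + δ)_D) / (s_U/(n + δ)_U) ]^1.3333.
s_D/(n + δ)_D = 0.37/0.066 = 5.6061; s_U/(n + δ)_U = 0.37/0.080 = 4.6250.
Ratio = (5.6061/4.6250)^1.3333 = 1.2121^1.3333 ≈ 1.2924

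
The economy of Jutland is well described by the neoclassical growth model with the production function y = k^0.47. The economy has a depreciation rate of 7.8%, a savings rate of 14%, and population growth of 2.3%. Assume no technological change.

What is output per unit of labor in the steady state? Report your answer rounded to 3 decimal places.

y* ≈ 1.336

Steady state requires s·f(k) = (n + δ)·k, i.e. s·k^α = (n + δ)·k.
Dividing both sides by k: k^(1−α) = s / (n + δ).
k^0.53 = 0.14 / (0.023 + 0.078) = 0.14 / 0.101 = 1.3861
k* = 1.3861^(1/0.53) ≈ 1.8516
y* = (k*)^α = 1.8516^0.47 ≈ 1.3358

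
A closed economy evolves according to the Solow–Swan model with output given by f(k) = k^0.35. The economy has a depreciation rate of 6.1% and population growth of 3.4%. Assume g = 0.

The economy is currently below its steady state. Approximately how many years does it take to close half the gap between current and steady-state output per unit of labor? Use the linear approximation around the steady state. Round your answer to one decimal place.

Near the steady state the convergence rate is λ = (1 − α)(n + δ).
λ = (1 − 0.35) × 0.095 = 0.65 × 0.095 = 0.06175
Half-life = ln 2 / λ = 0.6931 / 0.06175 ≈ 11.22 years

half-life ≈ 11.2 years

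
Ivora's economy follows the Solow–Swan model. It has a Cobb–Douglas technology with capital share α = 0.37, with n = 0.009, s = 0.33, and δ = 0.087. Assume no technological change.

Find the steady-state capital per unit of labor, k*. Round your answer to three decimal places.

At the steady state, Δk = 0, so s·k^α = (n + δ)·k.
Rearranging, k^(1−α) = s / (n + δ).
k^0.63 = 0.33 / (0.009 + 0.087) = 0.33 / 0.096 = 3.4375
k* = 3.4375^(1/0.63) ≈ 7.0987

k* = 7.099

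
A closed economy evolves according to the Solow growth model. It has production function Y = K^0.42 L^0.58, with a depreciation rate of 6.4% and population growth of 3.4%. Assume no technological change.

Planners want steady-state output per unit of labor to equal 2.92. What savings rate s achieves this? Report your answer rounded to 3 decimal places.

Steady state requires s·f(k) = (n + δ)·k, i.e. s·k^α = (n + δ)·k.
Since y* = [s/(n + δ)]^(α/(1−α)), we have s/(n + δ) = (y*)^((1−α)/α) = 2.92^1.381 = 4.3923.
Therefore s = 4.3923 × (n + δ) = 4.3923 × 0.098 = 0.4304.

s ≈ 0.430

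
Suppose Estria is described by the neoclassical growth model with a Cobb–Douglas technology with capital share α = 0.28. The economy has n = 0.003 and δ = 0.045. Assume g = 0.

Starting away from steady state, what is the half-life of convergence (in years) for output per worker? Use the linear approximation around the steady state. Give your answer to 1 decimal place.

Near the steady state the convergence rate is λ = (1 − α)(n + δ).
λ = (1 − 0.28) × 0.048 = 0.72 × 0.048 = 0.03456
Half-life = ln 2 / λ = 0.6931 / 0.03456 ≈ 20.05 years

about 20.1 years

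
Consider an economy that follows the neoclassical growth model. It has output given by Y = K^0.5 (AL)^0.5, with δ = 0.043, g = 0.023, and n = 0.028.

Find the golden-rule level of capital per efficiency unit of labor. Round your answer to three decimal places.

k_gold ≈ 28.293

The golden rule sets f'(k) = n + g + δ, i.e. α·k^(α−1) = n + g + δ.
So k^(1−α) = α / (n + g + δ) = 0.5 / 0.094 = 5.3191.
k_gold = 5.3191^(1/0.5) ≈ 28.2928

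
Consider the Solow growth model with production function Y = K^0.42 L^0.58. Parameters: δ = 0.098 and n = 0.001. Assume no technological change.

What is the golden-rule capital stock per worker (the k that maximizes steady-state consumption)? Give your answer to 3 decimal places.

The golden rule sets f'(k) = n + δ, i.e. α·k^(α−1) = n + δ.
So k^(1−α) = α / (n + δ) = 0.42 / 0.099 = 4.2424.
k_gold = 4.2424^(1/0.58) ≈ 12.0806

k_gold ≈ 12.081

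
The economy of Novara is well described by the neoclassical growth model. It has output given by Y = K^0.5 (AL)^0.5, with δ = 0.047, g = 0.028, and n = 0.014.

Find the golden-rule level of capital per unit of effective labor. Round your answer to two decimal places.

The golden rule sets f'(k) = n + g + δ, i.e. α·k^(α−1) = n + g + δ.
So k^(1−α) = α / (n + g + δ) = 0.5 / 0.089 = 5.6180.
k_gold = 5.6180^(1/0.5) ≈ 31.5619

k_gold ≈ 31.56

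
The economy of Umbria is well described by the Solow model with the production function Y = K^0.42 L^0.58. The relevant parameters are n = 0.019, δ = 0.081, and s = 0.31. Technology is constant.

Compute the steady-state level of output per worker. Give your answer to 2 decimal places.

y* ≈ 2.27

Steady state requires s·f(k) = (n + δ)·k, i.e. s·k^α = (n + δ)·k.
Rearranging, k^(1−α) = s / (n + δ).
k^0.58 = 0.31 / (0.019 + 0.081) = 0.31 / 0.100 = 3.1000
k* = 3.1000^(1/0.58) ≈ 7.0336
y* = (k*)^α = 7.0336^0.42 ≈ 2.2689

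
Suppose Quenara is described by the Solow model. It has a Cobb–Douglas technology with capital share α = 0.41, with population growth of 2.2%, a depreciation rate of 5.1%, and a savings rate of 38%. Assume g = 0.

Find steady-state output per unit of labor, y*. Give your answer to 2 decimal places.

y* ≈ 3.15

At the steady state, Δk = 0, so s·k^α = (n + δ)·k.
Rearranging, k^(1−α) = s / (n + δ).
k^0.59 = 0.38 / (0.022 + 0.051) = 0.38 / 0.073 = 5.2055
k* = 5.2055^(1/0.59) ≈ 16.3811
y* = (k*)^α = 16.3811^0.41 ≈ 3.1469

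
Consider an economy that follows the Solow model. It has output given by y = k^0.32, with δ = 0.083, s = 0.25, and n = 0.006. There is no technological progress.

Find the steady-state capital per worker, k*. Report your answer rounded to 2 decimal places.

Steady state requires s·f(k) = (n + δ)·k, i.e. s·k^α = (n + δ)·k.
Dividing both sides by k: k^(1−α) = s / (n + δ).
k^0.68 = 0.25 / (0.006 + 0.083) = 0.25 / 0.089 = 2.8090
k* = 2.8090^(1/0.68) ≈ 4.5670

k* ≈ 4.57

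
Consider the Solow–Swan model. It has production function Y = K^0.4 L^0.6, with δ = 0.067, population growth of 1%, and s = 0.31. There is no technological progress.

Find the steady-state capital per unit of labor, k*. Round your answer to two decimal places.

k* = 10.19

At the steady state, Δk = 0, so s·k^α = (n + δ)·k.
Rearranging, k^(1−α) = s / (n + δ).
k^0.6 = 0.31 / (0.010 + 0.067) = 0.31 / 0.077 = 4.0260
k* = 4.0260^(1/0.6) ≈ 10.1888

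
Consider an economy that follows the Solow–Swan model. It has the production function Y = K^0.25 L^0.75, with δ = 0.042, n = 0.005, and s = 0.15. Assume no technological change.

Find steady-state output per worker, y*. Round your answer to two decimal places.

y* = 1.47

In steady state, investment equals break-even investment: s·k^α = (n + δ)·k.
Rearranging, k^(1−α) = s / (n + δ).
k^0.75 = 0.15 / (0.005 + 0.042) = 0.15 / 0.047 = 3.1915
k* = 3.1915^(1/0.75) ≈ 4.6989
y* = (k*)^α = 4.6989^0.25 ≈ 1.4723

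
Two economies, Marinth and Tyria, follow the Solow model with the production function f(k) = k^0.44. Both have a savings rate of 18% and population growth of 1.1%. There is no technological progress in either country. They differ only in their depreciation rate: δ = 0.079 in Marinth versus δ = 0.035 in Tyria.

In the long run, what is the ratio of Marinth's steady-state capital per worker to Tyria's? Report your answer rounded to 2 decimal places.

Steady-state k* = [s/(n + δ)]^(1/(1−α)), so the ratio is [ (s_M/(n + δ)_M) / (s_T/(n + δ)_T) ]^1.7857.
s_M/(n + δ)_M = 0.18/0.090 = 2.0000; s_T/(n + δ)_T = 0.18/0.046 = 3.9130.
Ratio = (2.0000/3.9130)^1.7857 = 0.5111^1.7857 ≈ 0.3016

ratio ≈ 0.30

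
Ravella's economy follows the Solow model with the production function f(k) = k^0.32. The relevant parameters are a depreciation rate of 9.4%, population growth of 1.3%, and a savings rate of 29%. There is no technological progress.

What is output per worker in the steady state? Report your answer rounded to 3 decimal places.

Steady state requires s·f(k) = (n + δ)·k, i.e. s·k^α = (n + δ)·k.
Dividing both sides by k: k^(1−α) = s / (n + δ).
k^0.68 = 0.29 / (0.013 + 0.094) = 0.29 / 0.107 = 2.7103
k* = 2.7103^(1/0.68) ≈ 4.3330
y* = (k*)^α = 4.3330^0.32 ≈ 1.5987

y* ≈ 1.599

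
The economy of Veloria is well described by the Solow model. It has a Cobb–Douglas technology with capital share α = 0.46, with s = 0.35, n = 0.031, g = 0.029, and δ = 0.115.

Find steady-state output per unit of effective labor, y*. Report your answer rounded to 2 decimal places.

Steady state requires s·f(k) = (n + g + δ)·k, i.e. s·k^α = (n + g + δ)·k.
Dividing both sides by k: k^(1−α) = s / (n + g + δ).
k^0.54 = 0.35 / (0.031 + 0.029 + 0.115) = 0.35 / 0.175 = 2.0000
k* = 2.0000^(1/0.54) ≈ 3.6096
y* = (k*)^α = 3.6096^0.46 ≈ 1.8048

y* ≈ 1.80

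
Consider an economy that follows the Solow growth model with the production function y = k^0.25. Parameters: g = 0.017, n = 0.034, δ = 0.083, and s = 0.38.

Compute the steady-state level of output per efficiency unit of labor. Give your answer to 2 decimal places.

In steady state, investment equals break-even investment: s·k^α = (n + g + δ)·k.
Dividing both sides by k: k^(1−α) = s / (n + g + δ).
k^0.75 = 0.38 / (0.034 + 0.017 + 0.083) = 0.38 / 0.134 = 2.8358
k* = 2.8358^(1/0.75) ≈ 4.0139
y* = (k*)^α = 4.0139^0.25 ≈ 1.4154

y* = 1.42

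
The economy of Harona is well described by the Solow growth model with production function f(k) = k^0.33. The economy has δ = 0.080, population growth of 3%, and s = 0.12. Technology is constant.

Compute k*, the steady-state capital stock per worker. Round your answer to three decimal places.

In steady state, investment equals break-even investment: s·k^α = (n + δ)·k.
Dividing both sides by k: k^(1−α) = s / (n + δ).
k^0.67 = 0.12 / (0.030 + 0.080) = 0.12 / 0.110 = 1.0909
k* = 1.0909^(1/0.67) ≈ 1.1387

k* ≈ 1.139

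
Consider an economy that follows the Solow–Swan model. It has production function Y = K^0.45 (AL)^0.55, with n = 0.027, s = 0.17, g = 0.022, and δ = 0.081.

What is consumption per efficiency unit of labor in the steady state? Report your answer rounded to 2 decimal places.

c* = 1.03

Steady state requires s·f(k) = (n + g + δ)·k, i.e. s·k^α = (n + g + δ)·k.
Dividing both sides by k: k^(1−α) = s / (n + g + δ).
k^0.55 = 0.17 / (0.027 + 0.022 + 0.081) = 0.17 / 0.130 = 1.3077
k* = 1.3077^(1/0.55) ≈ 1.6287
y* = (k*)^α = 1.6287^0.45 ≈ 1.2455
c* = (1 − s)·y* = (1 − 0.17) × 1.2455 ≈ 1.0338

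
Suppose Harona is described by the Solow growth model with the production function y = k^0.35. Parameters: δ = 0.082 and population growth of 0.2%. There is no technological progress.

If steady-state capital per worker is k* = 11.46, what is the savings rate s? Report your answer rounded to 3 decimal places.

Steady state requires s·f(k) = (n + δ)·k, i.e. s·k^α = (n + δ)·k.
So s / (n + δ) = (k*)^(1−α) = 11.46^0.65 = 4.8806.
Therefore s = 4.8806 × (n + δ) = 4.8806 × 0.084 = 0.4100.

s ≈ 0.410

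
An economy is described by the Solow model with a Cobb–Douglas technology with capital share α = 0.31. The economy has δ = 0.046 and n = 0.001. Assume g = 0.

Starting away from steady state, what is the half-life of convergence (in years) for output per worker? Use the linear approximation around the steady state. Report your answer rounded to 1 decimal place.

t_½ ≈ 21.4 years

Near the steady state the convergence rate is λ = (1 − α)(n + δ).
λ = (1 − 0.31) × 0.047 = 0.69 × 0.047 = 0.03243
Half-life = ln 2 / λ = 0.6931 / 0.03243 ≈ 21.37 years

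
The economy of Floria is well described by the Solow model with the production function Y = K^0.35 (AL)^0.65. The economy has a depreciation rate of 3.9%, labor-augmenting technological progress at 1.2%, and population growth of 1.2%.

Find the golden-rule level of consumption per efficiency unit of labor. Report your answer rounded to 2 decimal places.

At the golden rule, f'(k) = n + g + δ, so α·k^(α−1) = n + g + δ and k_gold = (α/(n + g + δ))^(1/(1−α)).
k_gold = (0.35/0.063)^(1/0.65) = 5.5556^1.5385 ≈ 13.9884
c_gold = f(k_gold) − (n + g + δ)·k_gold = 2.5178 − 0.063×13.9884 ≈ 1.6365

c_gold ≈ 1.64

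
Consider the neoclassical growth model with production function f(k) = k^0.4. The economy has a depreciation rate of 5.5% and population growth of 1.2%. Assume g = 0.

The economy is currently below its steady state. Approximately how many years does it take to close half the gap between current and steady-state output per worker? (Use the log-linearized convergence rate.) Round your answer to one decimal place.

t_½ ≈ 17.2 years

Near the steady state the convergence rate is λ = (1 − α)(n + δ).
λ = (1 − 0.4) × 0.067 = 0.6 × 0.067 = 0.0402
Half-life = ln 2 / λ = 0.6931 / 0.0402 ≈ 17.24 years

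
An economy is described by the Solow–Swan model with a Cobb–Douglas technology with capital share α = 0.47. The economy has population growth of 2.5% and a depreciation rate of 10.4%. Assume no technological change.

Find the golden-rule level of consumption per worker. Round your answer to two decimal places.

c_gold ≈ 1.67

At the golden rule, f'(k) = n + δ, so α·k^(α−1) = n + δ and k_gold = (α/(n + δ))^(1/(1−α)).
k_gold = (0.47/0.129)^(1/0.53) = 3.6434^1.8868 ≈ 11.4670
c_gold = f(k_gold) − (n + δ)·k_gold = 3.1473 − 0.129×11.4670 ≈ 1.6681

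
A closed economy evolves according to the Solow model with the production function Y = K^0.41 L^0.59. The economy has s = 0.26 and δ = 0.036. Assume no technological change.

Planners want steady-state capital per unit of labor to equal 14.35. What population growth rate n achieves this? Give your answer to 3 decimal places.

n ≈ 0.018

In steady state, investment equals break-even investment: s·k^α = (n + δ)·k.
So s / (n + δ) = (k*)^(1−α) = 14.35^0.59 = 4.8144.
Therefore n + δ = s / 4.8144 = 0.26 / 4.8144 = 0.0540, so n = 0.0540 − 0.036 = 0.0180.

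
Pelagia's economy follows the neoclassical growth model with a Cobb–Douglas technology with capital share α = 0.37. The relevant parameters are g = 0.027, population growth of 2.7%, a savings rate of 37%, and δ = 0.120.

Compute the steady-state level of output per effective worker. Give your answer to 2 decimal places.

Steady state requires s·f(k) = (n + g + δ)·k, i.e. s·k^α = (n + g + δ)·k.
Rearranging, k^(1−α) = s / (n + g + δ).
k^0.63 = 0.37 / (0.027 + 0.027 + 0.120) = 0.37 / 0.174 = 2.1264
k* = 2.1264^(1/0.63) ≈ 3.3119
y* = (k*)^α = 3.3119^0.37 ≈ 1.5575

y* = 1.56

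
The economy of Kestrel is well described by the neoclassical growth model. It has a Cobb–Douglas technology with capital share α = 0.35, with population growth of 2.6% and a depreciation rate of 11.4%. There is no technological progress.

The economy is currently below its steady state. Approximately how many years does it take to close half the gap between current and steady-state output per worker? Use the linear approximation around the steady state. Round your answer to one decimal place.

about 7.6 years

Near the steady state the convergence rate is λ = (1 − α)(n + δ).
λ = (1 − 0.35) × 0.140 = 0.65 × 0.140 = 0.0910
Half-life = ln 2 / λ = 0.6931 / 0.0910 ≈ 7.62 years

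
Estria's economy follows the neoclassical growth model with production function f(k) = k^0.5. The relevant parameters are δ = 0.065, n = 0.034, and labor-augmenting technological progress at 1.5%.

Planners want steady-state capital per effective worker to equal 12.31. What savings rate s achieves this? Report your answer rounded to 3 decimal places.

s ≈ 0.400

Steady state requires s·f(k) = (n + g + δ)·k, i.e. s·k^α = (n + g + δ)·k.
So s / (n + g + δ) = (k*)^(1−α) = 12.31^0.5 = 3.5086.
Therefore s = 3.5086 × (n + g + δ) = 3.5086 × 0.114 = 0.4000.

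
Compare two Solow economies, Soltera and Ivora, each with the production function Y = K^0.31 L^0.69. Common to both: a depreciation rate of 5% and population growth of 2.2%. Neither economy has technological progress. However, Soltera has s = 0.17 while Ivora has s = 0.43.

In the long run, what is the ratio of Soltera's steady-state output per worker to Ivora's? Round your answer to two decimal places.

y*_S / y*_I ≈ 0.66

Steady-state y* = [s/(n + δ)]^(α/(1−α)), so the ratio is [ (s_S/(n + δ)_S) / (s_I/(n + δ)_I) ]^0.4493.
s_S/(n + δ)_S = 0.17/0.072 = 2.3611; s_I/(n + δ)_I = 0.43/0.072 = 5.9722.
Ratio = (2.3611/5.9722)^0.4493 = 0.3953^0.4493 ≈ 0.6590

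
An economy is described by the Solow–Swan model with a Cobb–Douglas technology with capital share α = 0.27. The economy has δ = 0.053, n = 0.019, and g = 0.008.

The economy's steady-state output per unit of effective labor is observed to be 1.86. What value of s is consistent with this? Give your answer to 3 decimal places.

At the steady state, Δk = 0, so s·k^α = (n + g + δ)·k.
Since y* = [s/(n + g + δ)]^(α/(1−α)), we have s/(n + g + δ) = (y*)^((1−α)/α) = 1.86^2.7037 = 5.3540.
Therefore s = 5.3540 × (n + g + δ) = 5.3540 × 0.080 = 0.4283.

s ≈ 0.428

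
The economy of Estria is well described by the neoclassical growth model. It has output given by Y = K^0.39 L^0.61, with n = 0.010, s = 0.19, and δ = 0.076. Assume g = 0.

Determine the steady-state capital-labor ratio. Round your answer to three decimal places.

k* = 3.667

Steady state requires s·f(k) = (n + δ)·k, i.e. s·k^α = (n + δ)·k.
Rearranging, k^(1−α) = s / (n + δ).
k^0.61 = 0.19 / (0.010 + 0.076) = 0.19 / 0.086 = 2.2093
k* = 2.2093^(1/0.61) ≈ 3.6673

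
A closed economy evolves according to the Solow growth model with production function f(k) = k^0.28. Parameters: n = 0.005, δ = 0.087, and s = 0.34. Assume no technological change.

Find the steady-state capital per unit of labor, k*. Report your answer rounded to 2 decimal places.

At the steady state, Δk = 0, so s·k^α = (n + δ)·k.
Dividing both sides by k: k^(1−α) = s / (n + δ).
k^0.72 = 0.34 / (0.005 + 0.087) = 0.34 / 0.092 = 3.6957
k* = 3.6957^(1/0.72) ≈ 6.1442

k* ≈ 6.14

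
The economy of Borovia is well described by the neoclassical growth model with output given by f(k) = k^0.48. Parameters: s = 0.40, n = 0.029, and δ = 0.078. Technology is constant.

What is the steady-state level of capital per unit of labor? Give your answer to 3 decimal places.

In steady state, investment equals break-even investment: s·k^α = (n + δ)·k.
Dividing both sides by k: k^(1−α) = s / (n + δ).
k^0.52 = 0.40 / (0.029 + 0.078) = 0.40 / 0.107 = 3.7383
k* = 3.7383^(1/0.52) ≈ 12.6269

k* ≈ 12.627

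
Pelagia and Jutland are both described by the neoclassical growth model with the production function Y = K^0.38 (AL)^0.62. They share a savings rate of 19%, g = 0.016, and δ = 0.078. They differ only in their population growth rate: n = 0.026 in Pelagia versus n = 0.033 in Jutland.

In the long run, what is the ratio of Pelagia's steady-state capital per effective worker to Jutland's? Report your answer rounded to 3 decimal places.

Steady-state k* = [s/(n + g + δ)]^(1/(1−α)), so the ratio is [ (s_P/(n + g + δ)_P) / (s_J/(n + g + δ)_J) ]^1.6129.
s_P/(n + g + δ)_P = 0.19/0.120 = 1.5833; s_J/(n + g + δ)_J = 0.19/0.127 = 1.4961.
Ratio = (1.5833/1.4961)^1.6129 = 1.0583^1.6129 ≈ 1.0957

ratio ≈ 1.096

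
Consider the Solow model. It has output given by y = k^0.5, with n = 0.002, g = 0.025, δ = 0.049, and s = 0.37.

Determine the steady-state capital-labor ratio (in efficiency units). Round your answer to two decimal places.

k* ≈ 23.70

At the steady state, Δk = 0, so s·k^α = (n + g + δ)·k.
Dividing both sides by k: k^(1−α) = s / (n + g + δ).
k^0.5 = 0.37 / (0.002 + 0.025 + 0.049) = 0.37 / 0.076 = 4.8684
k* = 4.8684^(1/0.5) ≈ 23.7013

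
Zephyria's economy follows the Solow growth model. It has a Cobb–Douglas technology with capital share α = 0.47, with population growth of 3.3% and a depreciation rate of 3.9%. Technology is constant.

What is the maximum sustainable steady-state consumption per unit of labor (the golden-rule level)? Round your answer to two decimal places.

c_gold ≈ 2.80

At the golden rule, f'(k) = n + δ, so α·k^(α−1) = n + δ and k_gold = (α/(n + δ))^(1/(1−α)).
k_gold = (0.47/0.072)^(1/0.53) = 6.5278^1.8868 ≈ 34.4590
c_gold = f(k_gold) − (n + δ)·k_gold = 5.2788 − 0.072×34.4590 ≈ 2.7978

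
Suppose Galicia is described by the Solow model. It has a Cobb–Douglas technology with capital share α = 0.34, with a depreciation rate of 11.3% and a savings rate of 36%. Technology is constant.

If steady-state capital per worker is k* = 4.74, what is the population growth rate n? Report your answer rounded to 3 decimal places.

n ≈ 0.016

At the steady state, Δk = 0, so s·k^α = (n + δ)·k.
So s / (n + δ) = (k*)^(1−α) = 4.74^0.66 = 2.7926.
Therefore n + δ = s / 2.7926 = 0.36 / 2.7926 = 0.1289, so n = 0.1289 − 0.113 = 0.0159.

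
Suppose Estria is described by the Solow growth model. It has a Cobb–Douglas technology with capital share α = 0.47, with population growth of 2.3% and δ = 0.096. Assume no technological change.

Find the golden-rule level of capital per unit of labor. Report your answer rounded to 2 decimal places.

The golden rule sets f'(k) = n + δ, i.e. α·k^(α−1) = n + δ.
So k^(1−α) = α / (n + δ) = 0.47 / 0.119 = 3.9496.
k_gold = 3.9496^(1/0.53) ≈ 13.3528

k_gold ≈ 13.35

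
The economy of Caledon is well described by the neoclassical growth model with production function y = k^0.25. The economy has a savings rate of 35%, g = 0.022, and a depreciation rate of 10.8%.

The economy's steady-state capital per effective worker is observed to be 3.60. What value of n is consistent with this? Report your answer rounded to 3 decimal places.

n ≈ 0.004

In steady state, investment equals break-even investment: s·k^α = (n + g + δ)·k.
So s / (n + g + δ) = (k*)^(1−α) = 3.60^0.75 = 2.6135.
Therefore n + g + δ = s / 2.6135 = 0.35 / 2.6135 = 0.1339, so n = 0.1339 − 0.130 = 0.0039.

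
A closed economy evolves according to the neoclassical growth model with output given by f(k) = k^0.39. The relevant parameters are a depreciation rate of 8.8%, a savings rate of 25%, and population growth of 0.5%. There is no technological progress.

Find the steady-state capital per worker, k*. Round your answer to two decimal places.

k* ≈ 5.06

In steady state, investment equals break-even investment: s·k^α = (n + δ)·k.
Rearranging, k^(1−α) = s / (n + δ).
k^0.61 = 0.25 / (0.005 + 0.088) = 0.25 / 0.093 = 2.6882
k* = 2.6882^(1/0.61) ≈ 5.0587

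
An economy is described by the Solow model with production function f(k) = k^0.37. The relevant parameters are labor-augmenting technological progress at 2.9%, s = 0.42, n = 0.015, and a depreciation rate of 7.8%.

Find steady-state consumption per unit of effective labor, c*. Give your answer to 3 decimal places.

c* = 1.199

In steady state, investment equals break-even investment: s·k^α = (n + g + δ)·k.
Dividing both sides by k: k^(1−α) = s / (n + g + δ).
k^0.63 = 0.42 / (0.015 + 0.029 + 0.078) = 0.42 / 0.122 = 3.4426
k* = 3.4426^(1/0.63) ≈ 7.1154
y* = (k*)^α = 7.1154^0.37 ≈ 2.0669
c* = (1 − s)·y* = (1 − 0.42) × 2.0669 ≈ 1.1988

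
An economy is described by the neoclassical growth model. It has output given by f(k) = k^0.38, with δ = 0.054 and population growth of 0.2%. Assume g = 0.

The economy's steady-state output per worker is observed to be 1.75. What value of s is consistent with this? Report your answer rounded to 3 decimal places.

s ≈ 0.140

In steady state, investment equals break-even investment: s·k^α = (n + δ)·k.
Since y* = [s/(n + δ)]^(α/(1−α)), we have s/(n + δ) = (y*)^((1−α)/α) = 1.75^1.6316 = 2.4920.
Therefore s = 2.4920 × (n + δ) = 2.4920 × 0.056 = 0.1396.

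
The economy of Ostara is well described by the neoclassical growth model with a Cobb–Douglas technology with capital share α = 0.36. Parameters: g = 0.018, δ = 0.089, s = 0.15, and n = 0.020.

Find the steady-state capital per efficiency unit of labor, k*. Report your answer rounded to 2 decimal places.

At the steady state, Δk = 0, so s·k^α = (n + g + δ)·k.
Dividing both sides by k: k^(1−α) = s / (n + g + δ).
k^0.64 = 0.15 / (0.020 + 0.018 + 0.089) = 0.15 / 0.127 = 1.1811
k* = 1.1811^(1/0.64) ≈ 1.2970

k* = 1.30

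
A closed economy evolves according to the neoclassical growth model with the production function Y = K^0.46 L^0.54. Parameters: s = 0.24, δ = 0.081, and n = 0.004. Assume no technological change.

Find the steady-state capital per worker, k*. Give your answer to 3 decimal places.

k* = 6.836

Steady state requires s·f(k) = (n + δ)·k, i.e. s·k^α = (n + δ)·k.
Dividing both sides by k: k^(1−α) = s / (n + δ).
k^0.54 = 0.24 / (0.004 + 0.081) = 0.24 / 0.085 = 2.8235
k* = 2.8235^(1/0.54) ≈ 6.8358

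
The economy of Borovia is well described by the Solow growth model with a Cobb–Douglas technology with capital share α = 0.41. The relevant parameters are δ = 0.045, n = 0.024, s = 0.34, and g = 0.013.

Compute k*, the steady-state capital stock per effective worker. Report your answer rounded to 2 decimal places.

k* = 11.14

Steady state requires s·f(k) = (n + g + δ)·k, i.e. s·k^α = (n + g + δ)·k.
Rearranging, k^(1−α) = s / (n + g + δ).
k^0.59 = 0.34 / (0.024 + 0.013 + 0.045) = 0.34 / 0.082 = 4.1463
k* = 4.1463^(1/0.59) ≈ 11.1399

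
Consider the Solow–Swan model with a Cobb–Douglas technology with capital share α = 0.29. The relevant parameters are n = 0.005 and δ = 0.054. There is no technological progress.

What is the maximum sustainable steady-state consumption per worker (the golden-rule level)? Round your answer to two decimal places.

c_gold ≈ 1.36

At the golden rule, f'(k) = n + δ, so α·k^(α−1) = n + δ and k_gold = (α/(n + δ))^(1/(1−α)).
k_gold = (0.29/0.059)^(1/0.71) = 4.9153^1.4085 ≈ 9.4199
c_gold = f(k_gold) − (n + δ)·k_gold = 1.9163 − 0.059×9.4199 ≈ 1.3605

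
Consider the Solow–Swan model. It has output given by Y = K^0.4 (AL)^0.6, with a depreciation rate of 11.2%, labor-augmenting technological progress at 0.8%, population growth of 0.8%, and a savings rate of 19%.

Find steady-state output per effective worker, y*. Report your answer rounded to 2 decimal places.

y* = 1.30

At the steady state, Δk = 0, so s·k^α = (n + g + δ)·k.
Dividing both sides by k: k^(1−α) = s / (n + g + δ).
k^0.6 = 0.19 / (0.008 + 0.008 + 0.112) = 0.19 / 0.128 = 1.4844
k* = 1.4844^(1/0.6) ≈ 1.9316
y* = (k*)^α = 1.9316^0.4 ≈ 1.3013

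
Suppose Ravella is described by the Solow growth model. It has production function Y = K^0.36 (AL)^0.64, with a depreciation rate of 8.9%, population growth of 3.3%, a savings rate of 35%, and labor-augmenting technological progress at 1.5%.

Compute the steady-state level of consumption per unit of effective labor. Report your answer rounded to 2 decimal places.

Steady state requires s·f(k) = (n + g + δ)·k, i.e. s·k^α = (n + g + δ)·k.
Rearranging, k^(1−α) = s / (n + g + δ).
k^0.64 = 0.35 / (0.033 + 0.015 + 0.089) = 0.35 / 0.137 = 2.5547
k* = 2.5547^(1/0.64) ≈ 4.3298
y* = (k*)^α = 4.3298^0.36 ≈ 1.6948
c* = (1 − s)·y* = (1 − 0.35) × 1.6948 ≈ 1.1016

c* = 1.10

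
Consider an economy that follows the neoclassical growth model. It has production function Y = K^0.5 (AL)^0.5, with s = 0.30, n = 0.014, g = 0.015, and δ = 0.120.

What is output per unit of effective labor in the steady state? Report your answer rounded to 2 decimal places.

In steady state, investment equals break-even investment: s·k^α = (n + g + δ)·k.
Dividing both sides by k: k^(1−α) = s / (n + g + δ).
k^0.5 = 0.30 / (0.014 + 0.015 + 0.120) = 0.30 / 0.149 = 2.0134
k* = 2.0134^(1/0.5) ≈ 4.0538
y* = (k*)^α = 4.0538^0.5 ≈ 2.0134

y* = 2.01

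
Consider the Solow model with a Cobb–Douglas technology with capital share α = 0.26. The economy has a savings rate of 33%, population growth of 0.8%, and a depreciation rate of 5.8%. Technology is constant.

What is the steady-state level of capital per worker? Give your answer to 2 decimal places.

Steady state requires s·f(k) = (n + δ)·k, i.e. s·k^α = (n + δ)·k.
Dividing both sides by k: k^(1−α) = s / (n + δ).
k^0.74 = 0.33 / (0.008 + 0.058) = 0.33 / 0.066 = 5.0000
k* = 5.0000^(1/0.74) ≈ 8.8014

k* ≈ 8.80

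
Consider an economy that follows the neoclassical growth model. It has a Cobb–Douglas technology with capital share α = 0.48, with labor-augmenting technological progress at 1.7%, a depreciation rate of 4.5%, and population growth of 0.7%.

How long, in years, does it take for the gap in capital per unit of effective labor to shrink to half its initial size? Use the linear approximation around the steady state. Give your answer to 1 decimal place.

Near the steady state the convergence rate is λ = (1 − α)(n + g + δ).
λ = (1 − 0.48) × 0.069 = 0.52 × 0.069 = 0.03588
Half-life = ln 2 / λ = 0.6931 / 0.03588 ≈ 19.32 years

half-life ≈ 19.3 years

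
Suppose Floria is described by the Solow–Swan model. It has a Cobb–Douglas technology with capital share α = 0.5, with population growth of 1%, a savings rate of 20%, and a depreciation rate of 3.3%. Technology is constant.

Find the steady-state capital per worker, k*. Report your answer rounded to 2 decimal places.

At the steady state, Δk = 0, so s·k^α = (n + δ)·k.
Rearranging, k^(1−α) = s / (n + δ).
k^0.5 = 0.20 / (0.010 + 0.033) = 0.20 / 0.043 = 4.6512
k* = 4.6512^(1/0.5) ≈ 21.6337

k* ≈ 21.63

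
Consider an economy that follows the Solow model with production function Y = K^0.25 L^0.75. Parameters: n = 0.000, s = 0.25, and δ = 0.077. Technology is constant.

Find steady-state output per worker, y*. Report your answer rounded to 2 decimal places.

y* ≈ 1.48

In steady state, investment equals break-even investment: s·k^α = (n + δ)·k.
Rearranging, k^(1−α) = s / (n + δ).
k^0.75 = 0.25 / (0.000 + 0.077) = 0.25 / 0.077 = 3.2468
k* = 3.2468^(1/0.75) ≈ 4.8077
y* = (k*)^α = 4.8077^0.25 ≈ 1.4808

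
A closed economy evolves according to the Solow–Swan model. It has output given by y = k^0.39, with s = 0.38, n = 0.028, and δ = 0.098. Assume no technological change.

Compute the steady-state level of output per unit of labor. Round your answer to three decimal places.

In steady state, investment equals break-even investment: s·k^α = (n + δ)·k.
Rearranging, k^(1−α) = s / (n + δ).
k^0.61 = 0.38 / (0.028 + 0.098) = 0.38 / 0.126 = 3.0159
k* = 3.0159^(1/0.61) ≈ 6.1084
y* = (k*)^α = 6.1084^0.39 ≈ 2.0254

y* ≈ 2.025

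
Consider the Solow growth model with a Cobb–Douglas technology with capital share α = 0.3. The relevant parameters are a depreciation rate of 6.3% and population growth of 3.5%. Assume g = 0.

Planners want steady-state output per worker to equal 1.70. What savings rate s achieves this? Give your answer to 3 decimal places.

s ≈ 0.338

Steady state requires s·f(k) = (n + δ)·k, i.e. s·k^α = (n + δ)·k.
Since y* = [s/(n + δ)]^(α/(1−α)), we have s/(n + δ) = (y*)^((1−α)/α) = 1.70^2.3333 = 3.4491.
Therefore s = 3.4491 × (n + δ) = 3.4491 × 0.098 = 0.3380.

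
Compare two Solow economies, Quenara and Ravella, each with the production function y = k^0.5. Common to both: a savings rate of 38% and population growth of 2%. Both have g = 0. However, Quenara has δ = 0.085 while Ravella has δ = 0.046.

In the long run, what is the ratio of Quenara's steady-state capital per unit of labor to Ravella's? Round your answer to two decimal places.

Steady-state k* = [s/(n + δ)]^(1/(1−α)), so the ratio is [ (s_Q/(n + δ)_Q) / (s_R/(n + δ)_R) ]^2.
s_Q/(n + δ)_Q = 0.38/0.105 = 3.6190; s_R/(n + δ)_R = 0.38/0.066 = 5.7576.
Ratio = (3.6190/5.7576)^2 = 0.6286^2 ≈ 0.3951

k*_Q / k*_R ≈ 0.40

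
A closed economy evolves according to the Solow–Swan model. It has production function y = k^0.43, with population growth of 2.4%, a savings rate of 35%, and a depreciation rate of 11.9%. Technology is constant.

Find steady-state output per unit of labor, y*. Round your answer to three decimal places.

y* ≈ 1.965

Steady state requires s·f(k) = (n + δ)·k, i.e. s·k^α = (n + δ)·k.
Dividing both sides by k: k^(1−α) = s / (n + δ).
k^0.57 = 0.35 / (0.024 + 0.119) = 0.35 / 0.143 = 2.4476
k* = 2.4476^(1/0.57) ≈ 4.8084
y* = (k*)^α = 4.8084^0.43 ≈ 1.9645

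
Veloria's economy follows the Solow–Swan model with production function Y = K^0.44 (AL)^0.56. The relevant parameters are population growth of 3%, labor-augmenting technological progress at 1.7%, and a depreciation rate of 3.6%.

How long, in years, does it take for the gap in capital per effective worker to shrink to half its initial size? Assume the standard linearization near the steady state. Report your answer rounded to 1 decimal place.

t_½ ≈ 14.9 years

Near the steady state the convergence rate is λ = (1 − α)(n + g + δ).
λ = (1 − 0.44) × 0.083 = 0.56 × 0.083 = 0.04648
Half-life = ln 2 / λ = 0.6931 / 0.04648 ≈ 14.91 years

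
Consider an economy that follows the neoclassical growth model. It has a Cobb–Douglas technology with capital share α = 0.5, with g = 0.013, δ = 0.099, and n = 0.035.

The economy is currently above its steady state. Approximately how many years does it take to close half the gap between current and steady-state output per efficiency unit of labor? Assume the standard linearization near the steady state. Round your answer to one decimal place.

Near the steady state the convergence rate is λ = (1 − α)(n + g + δ).
λ = (1 − 0.5) × 0.147 = 0.5 × 0.147 = 0.0735
Half-life = ln 2 / λ = 0.6931 / 0.0735 ≈ 9.43 years

about 9.4 years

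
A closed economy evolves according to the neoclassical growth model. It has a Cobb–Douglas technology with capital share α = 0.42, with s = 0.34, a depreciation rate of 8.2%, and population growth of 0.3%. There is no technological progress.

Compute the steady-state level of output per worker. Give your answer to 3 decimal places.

y* = 2.729

At the steady state, Δk = 0, so s·k^α = (n + δ)·k.
Rearranging, k^(1−α) = s / (n + δ).
k^0.58 = 0.34 / (0.003 + 0.082) = 0.34 / 0.085 = 4.0000
k* = 4.0000^(1/0.58) ≈ 10.9153
y* = (k*)^α = 10.9153^0.42 ≈ 2.7288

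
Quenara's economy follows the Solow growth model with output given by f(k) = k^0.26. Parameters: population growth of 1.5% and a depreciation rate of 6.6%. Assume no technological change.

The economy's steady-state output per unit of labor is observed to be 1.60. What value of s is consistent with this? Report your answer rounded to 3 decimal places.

s ≈ 0.309

Steady state requires s·f(k) = (n + δ)·k, i.e. s·k^α = (n + δ)·k.
Since y* = [s/(n + δ)]^(α/(1−α)), we have s/(n + δ) = (y*)^((1−α)/α) = 1.60^2.8462 = 3.8104.
Therefore s = 3.8104 × (n + δ) = 3.8104 × 0.081 = 0.3086.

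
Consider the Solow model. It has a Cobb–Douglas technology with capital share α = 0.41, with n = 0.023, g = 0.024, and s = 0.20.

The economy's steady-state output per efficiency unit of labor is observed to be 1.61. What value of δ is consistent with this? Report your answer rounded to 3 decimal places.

In steady state, investment equals break-even investment: s·k^α = (n + g + δ)·k.
Since y* = [s/(n + g + δ)]^(α/(1−α)), we have s/(n + g + δ) = (y*)^((1−α)/α) = 1.61^1.439 = 1.9844.
Therefore n + g + δ = s / 1.9844 = 0.20 / 1.9844 = 0.1008, so δ = 0.1008 − 0.047 = 0.0538.

δ ≈ 0.054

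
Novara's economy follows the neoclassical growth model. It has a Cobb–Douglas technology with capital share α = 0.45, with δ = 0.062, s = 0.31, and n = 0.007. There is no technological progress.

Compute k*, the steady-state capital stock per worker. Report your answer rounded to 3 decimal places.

k* ≈ 15.360

In steady state, investment equals break-even investment: s·k^α = (n + δ)·k.
Rearranging, k^(1−α) = s / (n + δ).
k^0.55 = 0.31 / (0.007 + 0.062) = 0.31 / 0.069 = 4.4928
k* = 4.4928^(1/0.55) ≈ 15.3601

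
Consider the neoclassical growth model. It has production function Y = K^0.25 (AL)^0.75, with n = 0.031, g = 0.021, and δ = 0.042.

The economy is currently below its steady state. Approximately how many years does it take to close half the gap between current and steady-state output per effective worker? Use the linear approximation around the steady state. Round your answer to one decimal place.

about 9.8 years

Near the steady state the convergence rate is λ = (1 − α)(n + g + δ).
λ = (1 − 0.25) × 0.094 = 0.75 × 0.094 = 0.0705
Half-life = ln 2 / λ = 0.6931 / 0.0705 ≈ 9.83 years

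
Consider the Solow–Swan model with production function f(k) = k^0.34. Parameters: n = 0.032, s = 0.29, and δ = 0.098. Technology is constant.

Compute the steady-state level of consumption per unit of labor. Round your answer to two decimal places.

Steady state requires s·f(k) = (n + δ)·k, i.e. s·k^α = (n + δ)·k.
Rearranging, k^(1−α) = s / (n + δ).
k^0.66 = 0.29 / (0.032 + 0.098) = 0.29 / 0.130 = 2.2308
k* = 2.2308^(1/0.66) ≈ 3.3726
y* = (k*)^α = 3.3726^0.34 ≈ 1.5118
c* = (1 − s)·y* = (1 − 0.29) × 1.5118 ≈ 1.0734

c* ≈ 1.07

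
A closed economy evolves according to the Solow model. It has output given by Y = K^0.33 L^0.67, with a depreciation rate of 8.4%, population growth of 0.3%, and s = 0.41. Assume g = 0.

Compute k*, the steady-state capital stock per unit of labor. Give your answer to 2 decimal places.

k* = 10.11

In steady state, investment equals break-even investment: s·k^α = (n + δ)·k.
Dividing both sides by k: k^(1−α) = s / (n + δ).
k^0.67 = 0.41 / (0.003 + 0.084) = 0.41 / 0.087 = 4.7126
k* = 4.7126^(1/0.67) ≈ 10.1127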